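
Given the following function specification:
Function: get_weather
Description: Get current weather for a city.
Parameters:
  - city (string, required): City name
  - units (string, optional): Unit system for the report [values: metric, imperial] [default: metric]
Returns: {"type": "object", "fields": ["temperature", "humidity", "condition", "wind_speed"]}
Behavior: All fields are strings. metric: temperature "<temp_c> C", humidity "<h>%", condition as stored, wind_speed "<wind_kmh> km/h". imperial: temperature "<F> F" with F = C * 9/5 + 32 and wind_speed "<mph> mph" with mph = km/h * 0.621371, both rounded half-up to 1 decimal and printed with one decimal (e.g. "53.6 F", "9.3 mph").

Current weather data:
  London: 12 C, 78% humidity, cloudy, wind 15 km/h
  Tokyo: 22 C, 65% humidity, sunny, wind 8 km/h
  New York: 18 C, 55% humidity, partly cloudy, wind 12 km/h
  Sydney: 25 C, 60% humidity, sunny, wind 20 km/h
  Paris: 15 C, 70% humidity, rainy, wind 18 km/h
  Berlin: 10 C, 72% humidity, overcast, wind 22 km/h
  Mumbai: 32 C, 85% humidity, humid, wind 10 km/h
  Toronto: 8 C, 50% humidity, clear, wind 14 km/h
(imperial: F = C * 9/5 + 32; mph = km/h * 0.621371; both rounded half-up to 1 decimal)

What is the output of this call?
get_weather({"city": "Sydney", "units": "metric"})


Sydney record: 25 C, 60%, sunny, 20 km/h
metric: report values as stored ('<temp_c> C', '<humidity>%', '<wind_kmh> km/h')
Output:
{"temperature": "25 C", "humidity": "60%", "condition": "sunny", "wind_speed": "20 km/h"}


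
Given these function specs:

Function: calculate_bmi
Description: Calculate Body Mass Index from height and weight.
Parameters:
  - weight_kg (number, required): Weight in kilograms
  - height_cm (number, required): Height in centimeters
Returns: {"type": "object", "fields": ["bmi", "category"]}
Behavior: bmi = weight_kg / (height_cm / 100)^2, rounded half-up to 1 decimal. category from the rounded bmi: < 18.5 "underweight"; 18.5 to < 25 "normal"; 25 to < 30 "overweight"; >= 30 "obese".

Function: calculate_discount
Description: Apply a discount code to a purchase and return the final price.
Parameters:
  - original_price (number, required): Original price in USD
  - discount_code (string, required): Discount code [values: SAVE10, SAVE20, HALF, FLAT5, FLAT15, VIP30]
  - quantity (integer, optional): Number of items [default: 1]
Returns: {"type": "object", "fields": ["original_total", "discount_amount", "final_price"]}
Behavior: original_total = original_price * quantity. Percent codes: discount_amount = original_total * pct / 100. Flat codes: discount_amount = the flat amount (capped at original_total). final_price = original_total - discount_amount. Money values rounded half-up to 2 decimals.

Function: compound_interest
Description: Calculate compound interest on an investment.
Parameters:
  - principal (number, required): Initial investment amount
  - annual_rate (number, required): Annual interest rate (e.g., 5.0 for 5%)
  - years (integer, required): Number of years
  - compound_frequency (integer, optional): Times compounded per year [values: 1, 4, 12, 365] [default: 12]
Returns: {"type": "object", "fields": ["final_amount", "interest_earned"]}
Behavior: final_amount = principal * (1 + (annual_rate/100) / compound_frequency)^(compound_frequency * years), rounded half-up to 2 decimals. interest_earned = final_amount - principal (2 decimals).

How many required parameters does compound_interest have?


Parameters of compound_interest: principal (required), annual_rate (required), years (required), compound_frequency (optional)
Required count:
3


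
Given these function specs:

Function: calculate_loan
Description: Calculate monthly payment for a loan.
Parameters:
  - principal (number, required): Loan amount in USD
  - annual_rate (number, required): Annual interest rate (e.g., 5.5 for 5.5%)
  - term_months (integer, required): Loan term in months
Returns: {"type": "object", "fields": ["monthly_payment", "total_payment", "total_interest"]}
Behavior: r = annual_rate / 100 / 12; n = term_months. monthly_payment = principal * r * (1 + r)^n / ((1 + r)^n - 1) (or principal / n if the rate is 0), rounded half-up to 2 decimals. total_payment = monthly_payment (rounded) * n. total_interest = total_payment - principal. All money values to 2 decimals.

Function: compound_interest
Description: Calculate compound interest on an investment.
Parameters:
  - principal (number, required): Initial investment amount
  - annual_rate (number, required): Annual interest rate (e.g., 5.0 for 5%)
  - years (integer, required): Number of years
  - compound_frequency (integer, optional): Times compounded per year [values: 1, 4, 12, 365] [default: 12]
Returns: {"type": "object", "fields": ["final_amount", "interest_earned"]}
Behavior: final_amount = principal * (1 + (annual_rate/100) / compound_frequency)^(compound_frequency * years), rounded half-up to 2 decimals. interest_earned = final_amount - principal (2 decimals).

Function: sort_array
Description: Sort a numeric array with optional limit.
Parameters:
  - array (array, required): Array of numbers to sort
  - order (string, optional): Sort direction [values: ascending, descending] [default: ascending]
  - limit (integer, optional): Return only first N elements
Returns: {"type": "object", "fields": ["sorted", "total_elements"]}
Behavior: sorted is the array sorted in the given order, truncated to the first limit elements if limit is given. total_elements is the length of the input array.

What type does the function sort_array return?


The sort_array spec declares Returns: {"type": "object", "fields": ["sorted", "total_elements"]}
Type:
object


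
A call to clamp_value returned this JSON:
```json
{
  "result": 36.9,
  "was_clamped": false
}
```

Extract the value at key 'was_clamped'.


false


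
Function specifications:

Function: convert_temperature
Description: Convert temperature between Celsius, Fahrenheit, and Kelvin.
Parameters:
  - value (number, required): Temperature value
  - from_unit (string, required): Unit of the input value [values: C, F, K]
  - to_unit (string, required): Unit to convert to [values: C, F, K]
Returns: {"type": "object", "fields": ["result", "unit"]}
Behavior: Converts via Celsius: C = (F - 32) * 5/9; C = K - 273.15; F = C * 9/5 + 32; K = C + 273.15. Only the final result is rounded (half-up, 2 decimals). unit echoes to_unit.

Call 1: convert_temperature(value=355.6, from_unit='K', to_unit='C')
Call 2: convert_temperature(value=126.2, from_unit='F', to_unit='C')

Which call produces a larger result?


Call 1:
  To C: 355.6 - 273.15 = 82.45
  Target is C: 82.45
  Round to 2 decimals: 82.45
  -> 82.45 C
Call 2:
  To C: (126.2 - 32) * 5/9 = 52.333333
  Target is C: 52.333333
  Round to 2 decimals: 52.33
  -> 52.33 C
Call 1 (82.45 C)


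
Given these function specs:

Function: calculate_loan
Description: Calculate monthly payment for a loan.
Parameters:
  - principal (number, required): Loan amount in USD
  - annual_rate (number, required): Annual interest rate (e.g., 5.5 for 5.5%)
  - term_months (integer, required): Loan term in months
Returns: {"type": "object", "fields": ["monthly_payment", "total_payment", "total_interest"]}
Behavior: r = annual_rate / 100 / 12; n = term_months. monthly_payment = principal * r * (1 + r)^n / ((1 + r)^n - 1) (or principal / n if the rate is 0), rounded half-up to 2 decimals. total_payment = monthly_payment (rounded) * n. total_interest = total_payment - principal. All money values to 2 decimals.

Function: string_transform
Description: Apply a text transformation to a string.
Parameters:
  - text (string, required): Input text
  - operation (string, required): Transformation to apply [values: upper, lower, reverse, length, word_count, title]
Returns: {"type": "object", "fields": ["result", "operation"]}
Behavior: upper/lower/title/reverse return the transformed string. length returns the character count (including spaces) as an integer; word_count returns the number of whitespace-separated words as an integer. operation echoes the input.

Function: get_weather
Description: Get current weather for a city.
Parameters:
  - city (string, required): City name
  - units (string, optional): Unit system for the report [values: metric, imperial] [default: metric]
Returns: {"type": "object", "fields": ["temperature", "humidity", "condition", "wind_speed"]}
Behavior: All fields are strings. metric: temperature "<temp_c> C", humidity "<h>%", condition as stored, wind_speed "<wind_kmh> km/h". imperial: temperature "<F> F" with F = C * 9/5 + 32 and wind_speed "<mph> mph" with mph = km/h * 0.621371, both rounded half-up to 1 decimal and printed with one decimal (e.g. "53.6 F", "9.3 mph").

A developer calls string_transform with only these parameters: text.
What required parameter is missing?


Required parameters: text, operation
Provided: text
Missing: operation
operation


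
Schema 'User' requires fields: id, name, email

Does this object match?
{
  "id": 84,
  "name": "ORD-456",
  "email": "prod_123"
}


Checking required fields... All present.
Valid - all required fields present


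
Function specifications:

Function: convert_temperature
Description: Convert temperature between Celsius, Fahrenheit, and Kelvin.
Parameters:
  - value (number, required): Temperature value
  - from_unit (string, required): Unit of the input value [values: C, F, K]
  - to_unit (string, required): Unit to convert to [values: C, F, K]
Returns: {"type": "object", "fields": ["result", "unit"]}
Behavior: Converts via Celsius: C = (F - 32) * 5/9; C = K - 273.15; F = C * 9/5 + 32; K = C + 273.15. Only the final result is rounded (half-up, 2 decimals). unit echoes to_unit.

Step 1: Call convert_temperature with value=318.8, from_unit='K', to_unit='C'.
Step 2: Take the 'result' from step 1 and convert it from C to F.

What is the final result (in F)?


Step 1: convert_temperature(value=318.8, from_unit=K, to_unit=C)
  To C: 318.8 - 273.15 = 45.65
  Target is C: 45.65
  Round to 2 decimals: 45.65
  -> result = 45.65 C
Step 2: convert_temperature(value=45.65, from_unit=C, to_unit=F)
  Input already in C: 45.65
  To F: 45.65 * 9/5 + 32 = 114.17
  Round to 2 decimals: 114.17
  -> result = 114.17 F
114.17 F


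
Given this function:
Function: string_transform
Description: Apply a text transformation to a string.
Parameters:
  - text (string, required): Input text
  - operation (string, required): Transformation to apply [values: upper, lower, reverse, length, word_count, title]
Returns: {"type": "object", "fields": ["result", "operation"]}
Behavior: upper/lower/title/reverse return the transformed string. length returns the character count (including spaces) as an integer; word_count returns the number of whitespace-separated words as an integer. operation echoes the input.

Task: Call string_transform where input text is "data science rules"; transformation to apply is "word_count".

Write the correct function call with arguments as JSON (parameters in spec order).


Mapping each described value to its parameter name:
  'Input text' -> text = "data science rules"
  'Transformation to apply' -> operation = "word_count"
string_transform({"text": "data science rules", "operation": "word_count"})


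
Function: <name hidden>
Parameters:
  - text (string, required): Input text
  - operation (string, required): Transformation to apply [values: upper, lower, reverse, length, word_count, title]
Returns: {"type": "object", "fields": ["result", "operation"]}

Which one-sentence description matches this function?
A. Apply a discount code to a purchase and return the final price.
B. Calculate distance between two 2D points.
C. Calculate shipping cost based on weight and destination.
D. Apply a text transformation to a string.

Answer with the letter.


Parameters text, operation and return ["result", "operation"] fit: Apply a text transformation to a string.
D


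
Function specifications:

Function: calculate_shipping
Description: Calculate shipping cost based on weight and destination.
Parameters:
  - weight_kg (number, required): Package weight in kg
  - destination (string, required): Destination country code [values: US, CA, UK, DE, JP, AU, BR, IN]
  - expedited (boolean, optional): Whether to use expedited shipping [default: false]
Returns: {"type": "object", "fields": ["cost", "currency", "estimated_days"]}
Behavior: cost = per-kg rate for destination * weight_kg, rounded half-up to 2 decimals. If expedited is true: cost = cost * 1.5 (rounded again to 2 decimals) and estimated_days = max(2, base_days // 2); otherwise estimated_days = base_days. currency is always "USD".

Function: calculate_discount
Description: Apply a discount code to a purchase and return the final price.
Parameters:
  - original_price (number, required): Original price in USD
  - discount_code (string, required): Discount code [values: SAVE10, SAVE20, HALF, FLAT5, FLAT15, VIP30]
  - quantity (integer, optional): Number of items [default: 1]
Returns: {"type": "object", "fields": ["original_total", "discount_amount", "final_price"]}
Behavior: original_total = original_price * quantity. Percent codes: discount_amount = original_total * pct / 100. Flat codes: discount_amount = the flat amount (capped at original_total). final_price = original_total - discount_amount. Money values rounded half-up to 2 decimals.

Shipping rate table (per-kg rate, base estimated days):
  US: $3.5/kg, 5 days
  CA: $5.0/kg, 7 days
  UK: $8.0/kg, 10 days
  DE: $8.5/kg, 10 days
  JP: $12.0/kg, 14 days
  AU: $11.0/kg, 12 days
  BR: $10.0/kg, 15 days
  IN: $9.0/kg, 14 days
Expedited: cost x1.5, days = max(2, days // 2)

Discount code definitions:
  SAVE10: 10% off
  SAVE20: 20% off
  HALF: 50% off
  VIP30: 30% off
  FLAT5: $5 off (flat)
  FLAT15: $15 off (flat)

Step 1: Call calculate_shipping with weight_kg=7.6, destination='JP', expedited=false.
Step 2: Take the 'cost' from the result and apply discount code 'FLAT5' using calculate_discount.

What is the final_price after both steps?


Step 1: calculate_shipping(weight_kg=7.6, destination=JP, expedited=false)
  Rate for JP: $12.0/kg, base 14 days
  cost = 12.0 * 7.6 = 91.2 -> 91.20
  expedited not set/false: estimated_days = 14
  -> cost = 91.20 USD
Step 2: calculate_discount(original_price=91.2, discount_code=FLAT5, quantity=1)
  original_total = 91.2 * 1 = 91.20
  FLAT5 = $5 flat: discount_amount = min(5.00, 91.20) = 5.00
  final_price = 91.20 - 5.00 = 86.20
  -> final_price = 86.20
$86.20


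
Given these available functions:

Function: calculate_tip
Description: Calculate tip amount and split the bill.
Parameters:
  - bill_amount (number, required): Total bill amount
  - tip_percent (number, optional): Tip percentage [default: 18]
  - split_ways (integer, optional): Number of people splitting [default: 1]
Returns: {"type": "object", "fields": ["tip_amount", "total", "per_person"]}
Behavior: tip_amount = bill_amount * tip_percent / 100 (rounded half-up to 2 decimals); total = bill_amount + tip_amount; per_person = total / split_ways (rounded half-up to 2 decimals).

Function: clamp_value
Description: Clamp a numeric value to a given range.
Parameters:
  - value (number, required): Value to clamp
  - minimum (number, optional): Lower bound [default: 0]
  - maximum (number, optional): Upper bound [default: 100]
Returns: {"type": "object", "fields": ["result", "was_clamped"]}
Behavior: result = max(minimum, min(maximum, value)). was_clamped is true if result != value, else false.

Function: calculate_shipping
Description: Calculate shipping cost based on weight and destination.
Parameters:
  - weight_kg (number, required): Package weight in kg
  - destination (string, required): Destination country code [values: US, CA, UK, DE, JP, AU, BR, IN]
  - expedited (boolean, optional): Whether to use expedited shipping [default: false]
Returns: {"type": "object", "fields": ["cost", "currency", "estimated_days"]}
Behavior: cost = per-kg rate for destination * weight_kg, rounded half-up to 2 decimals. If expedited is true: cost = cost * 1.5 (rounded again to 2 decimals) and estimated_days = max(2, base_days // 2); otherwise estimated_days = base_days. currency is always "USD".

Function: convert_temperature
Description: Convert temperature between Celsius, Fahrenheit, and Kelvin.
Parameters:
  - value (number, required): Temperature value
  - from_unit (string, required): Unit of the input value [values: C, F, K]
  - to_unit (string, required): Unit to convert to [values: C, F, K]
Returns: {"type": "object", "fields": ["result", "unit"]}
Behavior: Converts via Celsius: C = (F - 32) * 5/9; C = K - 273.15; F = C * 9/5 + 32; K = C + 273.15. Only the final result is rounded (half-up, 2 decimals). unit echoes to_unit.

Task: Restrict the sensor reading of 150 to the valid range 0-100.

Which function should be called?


The task needs a function whose description is: Clamp a numeric value to a given range.
clamp_value


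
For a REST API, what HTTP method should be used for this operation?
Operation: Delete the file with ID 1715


GET = read, POST = create, PUT = update/replace, DELETE = remove
This operation is a removal.
DELETE


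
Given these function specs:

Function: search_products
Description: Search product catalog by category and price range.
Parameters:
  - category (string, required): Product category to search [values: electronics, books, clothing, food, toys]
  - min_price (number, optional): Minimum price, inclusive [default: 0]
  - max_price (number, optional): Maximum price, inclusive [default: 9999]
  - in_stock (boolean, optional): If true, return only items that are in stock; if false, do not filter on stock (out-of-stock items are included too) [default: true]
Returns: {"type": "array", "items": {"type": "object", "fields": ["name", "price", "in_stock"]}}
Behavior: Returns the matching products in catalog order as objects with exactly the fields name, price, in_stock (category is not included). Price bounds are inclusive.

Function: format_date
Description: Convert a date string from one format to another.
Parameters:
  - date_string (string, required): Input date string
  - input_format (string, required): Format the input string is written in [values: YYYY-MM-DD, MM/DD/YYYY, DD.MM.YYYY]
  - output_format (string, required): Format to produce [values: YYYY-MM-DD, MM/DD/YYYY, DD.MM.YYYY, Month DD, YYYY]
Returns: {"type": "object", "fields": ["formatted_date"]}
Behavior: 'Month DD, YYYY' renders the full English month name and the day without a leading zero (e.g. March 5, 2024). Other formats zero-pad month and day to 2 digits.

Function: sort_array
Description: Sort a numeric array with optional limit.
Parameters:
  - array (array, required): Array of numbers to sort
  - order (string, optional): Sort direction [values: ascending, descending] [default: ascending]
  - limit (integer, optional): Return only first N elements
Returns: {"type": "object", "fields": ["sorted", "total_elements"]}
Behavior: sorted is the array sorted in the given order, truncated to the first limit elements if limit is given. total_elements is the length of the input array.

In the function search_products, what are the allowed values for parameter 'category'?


The search_products spec declares:
  - category (string, required): Product category to search [values: electronics, books, clothing, food, toys]
Allowed values:
electronics, books, clothing, food, toys


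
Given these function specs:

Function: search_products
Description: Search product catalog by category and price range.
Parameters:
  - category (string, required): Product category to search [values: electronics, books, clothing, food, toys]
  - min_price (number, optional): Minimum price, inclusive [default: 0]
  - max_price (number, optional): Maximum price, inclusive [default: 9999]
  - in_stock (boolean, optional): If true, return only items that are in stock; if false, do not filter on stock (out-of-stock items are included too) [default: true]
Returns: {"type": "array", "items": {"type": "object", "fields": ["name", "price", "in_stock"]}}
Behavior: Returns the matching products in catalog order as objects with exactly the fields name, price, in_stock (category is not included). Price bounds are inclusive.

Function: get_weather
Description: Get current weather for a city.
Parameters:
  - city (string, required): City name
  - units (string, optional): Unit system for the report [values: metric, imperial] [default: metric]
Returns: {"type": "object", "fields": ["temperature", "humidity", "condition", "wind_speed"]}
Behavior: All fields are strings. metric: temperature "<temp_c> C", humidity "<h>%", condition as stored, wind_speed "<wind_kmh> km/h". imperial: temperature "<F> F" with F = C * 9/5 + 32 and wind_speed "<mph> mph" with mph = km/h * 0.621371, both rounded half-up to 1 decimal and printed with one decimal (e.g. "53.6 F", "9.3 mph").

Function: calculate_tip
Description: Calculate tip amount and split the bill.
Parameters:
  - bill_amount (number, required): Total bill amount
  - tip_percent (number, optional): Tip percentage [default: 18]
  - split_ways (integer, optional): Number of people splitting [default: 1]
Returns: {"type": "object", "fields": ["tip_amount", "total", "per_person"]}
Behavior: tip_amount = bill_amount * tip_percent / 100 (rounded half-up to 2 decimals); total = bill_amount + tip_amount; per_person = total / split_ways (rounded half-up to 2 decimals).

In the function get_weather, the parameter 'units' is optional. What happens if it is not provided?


The get_weather spec declares:
  - units (string, optional): Unit system for the report [values: metric, imperial] [default: metric]
It defaults to metric


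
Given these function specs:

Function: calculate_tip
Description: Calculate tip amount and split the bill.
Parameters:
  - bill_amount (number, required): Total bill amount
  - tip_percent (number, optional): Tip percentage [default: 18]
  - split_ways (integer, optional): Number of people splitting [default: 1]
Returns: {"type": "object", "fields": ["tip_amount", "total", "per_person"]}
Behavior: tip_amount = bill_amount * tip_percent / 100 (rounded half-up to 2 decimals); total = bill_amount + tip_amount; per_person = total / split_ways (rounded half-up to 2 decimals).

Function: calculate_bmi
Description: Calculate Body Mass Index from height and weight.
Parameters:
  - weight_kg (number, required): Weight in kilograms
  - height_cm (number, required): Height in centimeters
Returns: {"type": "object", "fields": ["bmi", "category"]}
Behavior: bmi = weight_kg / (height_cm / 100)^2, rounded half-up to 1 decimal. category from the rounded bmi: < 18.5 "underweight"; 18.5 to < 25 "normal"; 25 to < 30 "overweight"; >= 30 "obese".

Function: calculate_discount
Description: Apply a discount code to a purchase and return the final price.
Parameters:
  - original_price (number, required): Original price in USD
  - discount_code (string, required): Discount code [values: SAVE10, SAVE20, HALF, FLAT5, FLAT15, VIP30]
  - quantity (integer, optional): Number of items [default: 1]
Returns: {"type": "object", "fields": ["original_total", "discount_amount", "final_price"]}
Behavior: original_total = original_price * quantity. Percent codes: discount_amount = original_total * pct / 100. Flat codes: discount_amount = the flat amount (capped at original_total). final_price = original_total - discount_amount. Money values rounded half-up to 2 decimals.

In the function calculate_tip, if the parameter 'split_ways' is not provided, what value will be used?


The calculate_tip spec declares:
  - split_ways (integer, optional): Number of people splitting [default: 1]
Default:
1


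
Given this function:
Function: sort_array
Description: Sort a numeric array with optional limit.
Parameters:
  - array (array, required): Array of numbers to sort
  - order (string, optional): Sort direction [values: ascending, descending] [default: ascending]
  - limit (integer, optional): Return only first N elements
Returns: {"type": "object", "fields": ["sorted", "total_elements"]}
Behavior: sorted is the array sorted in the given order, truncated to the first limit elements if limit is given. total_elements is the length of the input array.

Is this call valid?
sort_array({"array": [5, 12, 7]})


Checking all required parameters present and types match... All valid.
Valid


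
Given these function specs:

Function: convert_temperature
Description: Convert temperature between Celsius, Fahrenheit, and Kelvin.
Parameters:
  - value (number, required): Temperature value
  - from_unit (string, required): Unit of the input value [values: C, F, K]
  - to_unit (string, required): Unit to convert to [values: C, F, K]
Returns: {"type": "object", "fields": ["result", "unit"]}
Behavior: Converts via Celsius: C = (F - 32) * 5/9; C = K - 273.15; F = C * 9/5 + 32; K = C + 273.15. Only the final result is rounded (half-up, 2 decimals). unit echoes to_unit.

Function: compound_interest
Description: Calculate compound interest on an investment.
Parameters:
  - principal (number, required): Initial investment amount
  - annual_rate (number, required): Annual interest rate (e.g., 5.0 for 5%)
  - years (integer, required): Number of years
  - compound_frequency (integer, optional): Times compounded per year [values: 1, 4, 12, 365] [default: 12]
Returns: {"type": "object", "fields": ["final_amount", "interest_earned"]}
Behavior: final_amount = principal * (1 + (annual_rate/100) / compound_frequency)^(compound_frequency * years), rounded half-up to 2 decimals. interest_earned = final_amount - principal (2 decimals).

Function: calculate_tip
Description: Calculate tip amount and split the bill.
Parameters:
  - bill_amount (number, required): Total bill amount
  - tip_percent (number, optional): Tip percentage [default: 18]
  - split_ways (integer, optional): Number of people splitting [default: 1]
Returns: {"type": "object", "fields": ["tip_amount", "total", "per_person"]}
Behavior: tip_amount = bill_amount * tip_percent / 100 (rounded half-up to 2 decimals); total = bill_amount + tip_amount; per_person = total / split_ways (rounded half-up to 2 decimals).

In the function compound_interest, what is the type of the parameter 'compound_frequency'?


The compound_interest spec declares:
  - compound_frequency (integer, optional): Times compounded per year [values: 1, 4, 12, 365] [default: 12]
Type:
integer


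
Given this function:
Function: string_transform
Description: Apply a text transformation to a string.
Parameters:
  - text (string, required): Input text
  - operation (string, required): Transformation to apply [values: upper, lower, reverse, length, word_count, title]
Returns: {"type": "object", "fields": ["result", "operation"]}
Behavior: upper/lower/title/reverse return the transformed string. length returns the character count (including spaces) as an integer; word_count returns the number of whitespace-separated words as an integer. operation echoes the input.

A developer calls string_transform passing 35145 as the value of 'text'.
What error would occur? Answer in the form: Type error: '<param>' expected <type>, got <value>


Spec: 'text' is declared as string; 35145 is an integer.
Type error: 'text' expected string, got 35145


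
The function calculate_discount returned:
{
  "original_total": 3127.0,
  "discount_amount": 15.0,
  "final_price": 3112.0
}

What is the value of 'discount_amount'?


15.0


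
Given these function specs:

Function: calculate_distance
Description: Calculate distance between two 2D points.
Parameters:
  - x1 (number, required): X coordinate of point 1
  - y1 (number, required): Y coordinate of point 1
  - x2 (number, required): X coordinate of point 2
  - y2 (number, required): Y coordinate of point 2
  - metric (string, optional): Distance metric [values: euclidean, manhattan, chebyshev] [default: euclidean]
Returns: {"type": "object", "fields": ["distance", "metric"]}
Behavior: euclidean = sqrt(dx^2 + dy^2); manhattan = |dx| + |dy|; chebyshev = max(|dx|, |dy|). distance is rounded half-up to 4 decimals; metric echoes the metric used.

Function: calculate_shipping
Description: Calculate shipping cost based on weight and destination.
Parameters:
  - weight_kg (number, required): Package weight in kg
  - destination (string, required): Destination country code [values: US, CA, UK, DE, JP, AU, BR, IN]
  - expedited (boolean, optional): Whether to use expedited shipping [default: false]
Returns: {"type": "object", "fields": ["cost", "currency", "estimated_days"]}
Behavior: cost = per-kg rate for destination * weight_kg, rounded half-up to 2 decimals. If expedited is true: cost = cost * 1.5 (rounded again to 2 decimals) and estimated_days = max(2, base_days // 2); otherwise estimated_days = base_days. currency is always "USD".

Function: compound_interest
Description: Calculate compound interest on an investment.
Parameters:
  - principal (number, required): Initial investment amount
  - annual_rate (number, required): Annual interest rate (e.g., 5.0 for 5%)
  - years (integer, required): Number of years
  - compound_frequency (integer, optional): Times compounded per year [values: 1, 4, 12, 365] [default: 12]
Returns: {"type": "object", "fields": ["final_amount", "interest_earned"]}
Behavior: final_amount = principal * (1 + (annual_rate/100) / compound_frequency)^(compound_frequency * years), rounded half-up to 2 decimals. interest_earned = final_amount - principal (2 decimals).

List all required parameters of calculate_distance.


Parameters of calculate_distance and their required/optional flag:
  x1: required
  y1: required
  x2: required
  y2: required
  metric: optional
x1, x2, y1, y2


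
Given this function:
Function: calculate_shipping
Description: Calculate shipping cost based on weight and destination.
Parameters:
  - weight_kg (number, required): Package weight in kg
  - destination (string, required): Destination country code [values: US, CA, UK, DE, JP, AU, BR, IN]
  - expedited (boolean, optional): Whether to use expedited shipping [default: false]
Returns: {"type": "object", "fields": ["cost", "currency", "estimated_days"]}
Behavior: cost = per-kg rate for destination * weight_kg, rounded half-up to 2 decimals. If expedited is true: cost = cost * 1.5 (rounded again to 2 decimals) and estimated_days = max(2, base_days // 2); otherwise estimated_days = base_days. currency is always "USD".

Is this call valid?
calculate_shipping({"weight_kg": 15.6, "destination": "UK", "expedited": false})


Checking all required parameters present and types match... All valid.
Valid


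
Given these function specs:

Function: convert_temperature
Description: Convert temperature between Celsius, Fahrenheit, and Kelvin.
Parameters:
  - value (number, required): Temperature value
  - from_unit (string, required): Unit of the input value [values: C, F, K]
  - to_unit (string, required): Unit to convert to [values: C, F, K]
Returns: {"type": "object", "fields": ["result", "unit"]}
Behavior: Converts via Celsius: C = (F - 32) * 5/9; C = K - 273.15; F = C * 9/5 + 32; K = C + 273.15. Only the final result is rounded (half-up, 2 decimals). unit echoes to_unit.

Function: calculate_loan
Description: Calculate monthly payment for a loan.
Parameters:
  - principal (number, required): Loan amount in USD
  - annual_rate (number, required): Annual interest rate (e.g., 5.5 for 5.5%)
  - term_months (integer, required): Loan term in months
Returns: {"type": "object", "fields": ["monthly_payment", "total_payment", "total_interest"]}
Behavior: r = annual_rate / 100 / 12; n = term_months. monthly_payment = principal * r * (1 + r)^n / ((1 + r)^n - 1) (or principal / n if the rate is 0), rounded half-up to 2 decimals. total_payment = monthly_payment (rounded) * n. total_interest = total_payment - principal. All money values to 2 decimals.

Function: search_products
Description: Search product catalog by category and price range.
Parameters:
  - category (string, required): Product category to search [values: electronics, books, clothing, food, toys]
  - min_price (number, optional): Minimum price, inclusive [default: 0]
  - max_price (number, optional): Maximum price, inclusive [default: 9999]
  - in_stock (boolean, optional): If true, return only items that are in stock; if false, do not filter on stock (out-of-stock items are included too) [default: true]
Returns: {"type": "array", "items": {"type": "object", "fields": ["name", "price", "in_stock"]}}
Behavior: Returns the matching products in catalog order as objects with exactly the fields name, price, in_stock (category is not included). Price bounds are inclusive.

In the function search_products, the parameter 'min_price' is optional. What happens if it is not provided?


The search_products spec declares:
  - min_price (number, optional): Minimum price, inclusive [default: 0]
It defaults to 0


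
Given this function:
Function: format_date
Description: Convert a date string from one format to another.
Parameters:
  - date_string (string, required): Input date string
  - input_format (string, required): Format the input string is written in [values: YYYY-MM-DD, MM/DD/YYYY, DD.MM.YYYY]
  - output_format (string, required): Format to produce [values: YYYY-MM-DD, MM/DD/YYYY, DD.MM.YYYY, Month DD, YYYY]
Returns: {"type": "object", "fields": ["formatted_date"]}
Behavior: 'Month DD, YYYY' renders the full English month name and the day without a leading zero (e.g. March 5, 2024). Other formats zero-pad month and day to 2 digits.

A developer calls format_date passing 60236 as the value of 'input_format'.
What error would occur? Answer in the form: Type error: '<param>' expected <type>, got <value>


Spec: 'input_format' is declared as string; 60236 is an integer.
Type error: 'input_format' expected string, got 60236


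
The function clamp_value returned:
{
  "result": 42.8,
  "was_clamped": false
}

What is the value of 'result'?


42.8


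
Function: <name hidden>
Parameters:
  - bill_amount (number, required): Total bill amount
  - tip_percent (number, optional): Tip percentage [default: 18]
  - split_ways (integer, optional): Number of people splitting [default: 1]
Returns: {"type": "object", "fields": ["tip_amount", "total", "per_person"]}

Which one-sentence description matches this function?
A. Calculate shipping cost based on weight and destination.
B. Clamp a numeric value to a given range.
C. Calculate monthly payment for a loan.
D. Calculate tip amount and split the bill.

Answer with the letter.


Parameters bill_amount, tip_percent, split_ways and return ["tip_amount", "total", "per_person"] fit: Calculate tip amount and split the bill.
D


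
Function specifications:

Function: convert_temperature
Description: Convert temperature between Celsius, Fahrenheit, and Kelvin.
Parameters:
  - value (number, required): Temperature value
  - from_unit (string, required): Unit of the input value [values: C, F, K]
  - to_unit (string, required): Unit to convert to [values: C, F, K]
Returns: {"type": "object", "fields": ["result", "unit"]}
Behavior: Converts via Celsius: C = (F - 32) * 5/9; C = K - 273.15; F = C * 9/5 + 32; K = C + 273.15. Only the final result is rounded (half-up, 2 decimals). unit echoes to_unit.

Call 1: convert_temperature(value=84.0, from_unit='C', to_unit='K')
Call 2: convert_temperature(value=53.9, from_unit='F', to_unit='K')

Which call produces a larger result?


Call 1:
  Input already in C: 84
  To K: 84 + 273.15 = 357.15
  Round to 2 decimals: 357.15
  -> 357.15 K
Call 2:
  To C: (53.9 - 32) * 5/9 = 12.166667
  To K: 12.166667 + 273.15 = 285.316667
  Round to 2 decimals: 285.32
  -> 285.32 K
Call 1 (357.15 K)


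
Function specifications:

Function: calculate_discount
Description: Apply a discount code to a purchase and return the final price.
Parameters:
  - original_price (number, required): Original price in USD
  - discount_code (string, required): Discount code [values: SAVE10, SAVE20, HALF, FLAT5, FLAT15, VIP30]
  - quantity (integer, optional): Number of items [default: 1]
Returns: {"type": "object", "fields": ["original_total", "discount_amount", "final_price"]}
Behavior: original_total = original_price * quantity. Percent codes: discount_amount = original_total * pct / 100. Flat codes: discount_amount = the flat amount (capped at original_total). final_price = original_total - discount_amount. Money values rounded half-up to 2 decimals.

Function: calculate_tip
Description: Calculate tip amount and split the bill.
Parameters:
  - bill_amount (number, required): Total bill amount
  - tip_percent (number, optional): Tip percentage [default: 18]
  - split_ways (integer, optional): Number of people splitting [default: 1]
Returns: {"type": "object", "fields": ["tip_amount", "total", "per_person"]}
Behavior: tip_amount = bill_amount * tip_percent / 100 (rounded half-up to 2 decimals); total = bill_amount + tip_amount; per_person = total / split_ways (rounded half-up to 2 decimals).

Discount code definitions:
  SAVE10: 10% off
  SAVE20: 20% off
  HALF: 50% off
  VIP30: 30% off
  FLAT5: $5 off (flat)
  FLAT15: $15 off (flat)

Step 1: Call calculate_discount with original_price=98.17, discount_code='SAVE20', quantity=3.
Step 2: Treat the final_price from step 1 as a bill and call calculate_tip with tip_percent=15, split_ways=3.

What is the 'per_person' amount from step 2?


Step 1: calculate_discount(original_price=98.17, discount_code=SAVE20, quantity=3)
  original_total = 98.17 * 3 = 294.51
  SAVE20 = 20% off: discount_amount = 294.51 * 20/100 = 58.902 -> 58.90
  final_price = 294.51 - 58.90 = 235.61
  -> final_price = 235.61
Step 2: calculate_tip(bill_amount=235.61, tip_percent=15, split_ways=3)
  tip_amount = 235.61 * 15/100 = 35.3415 -> 35.34
  total = 235.61 + 35.34 = 270.95
  per_person = 270.95 / 3 = 90.316667 -> 90.32
  -> per_person = 90.32
$90.32


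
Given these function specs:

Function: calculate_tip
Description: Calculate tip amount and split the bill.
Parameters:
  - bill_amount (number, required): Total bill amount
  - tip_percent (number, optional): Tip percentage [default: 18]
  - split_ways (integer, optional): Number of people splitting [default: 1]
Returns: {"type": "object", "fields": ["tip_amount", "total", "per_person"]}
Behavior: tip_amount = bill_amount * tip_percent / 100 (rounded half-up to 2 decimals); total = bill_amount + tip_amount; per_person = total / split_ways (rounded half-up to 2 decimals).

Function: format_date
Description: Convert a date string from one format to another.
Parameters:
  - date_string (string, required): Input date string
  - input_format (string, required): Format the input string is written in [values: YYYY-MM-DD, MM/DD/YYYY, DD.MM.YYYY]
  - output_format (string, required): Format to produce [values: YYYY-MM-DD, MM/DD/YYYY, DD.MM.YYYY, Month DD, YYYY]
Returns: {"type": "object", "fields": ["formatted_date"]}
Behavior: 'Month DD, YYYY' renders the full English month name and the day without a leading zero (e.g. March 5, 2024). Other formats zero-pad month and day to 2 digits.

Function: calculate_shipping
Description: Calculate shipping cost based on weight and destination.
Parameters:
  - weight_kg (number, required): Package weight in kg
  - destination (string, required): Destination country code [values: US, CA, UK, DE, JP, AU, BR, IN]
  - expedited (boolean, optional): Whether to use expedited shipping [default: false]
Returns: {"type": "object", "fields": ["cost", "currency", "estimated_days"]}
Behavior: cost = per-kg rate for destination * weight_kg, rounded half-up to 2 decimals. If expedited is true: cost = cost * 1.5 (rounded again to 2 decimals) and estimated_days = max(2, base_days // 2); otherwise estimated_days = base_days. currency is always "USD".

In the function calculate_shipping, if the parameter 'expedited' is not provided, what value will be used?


The calculate_shipping spec declares:
  - expedited (boolean, optional): Whether to use expedited shipping [default: false]
Default:
false


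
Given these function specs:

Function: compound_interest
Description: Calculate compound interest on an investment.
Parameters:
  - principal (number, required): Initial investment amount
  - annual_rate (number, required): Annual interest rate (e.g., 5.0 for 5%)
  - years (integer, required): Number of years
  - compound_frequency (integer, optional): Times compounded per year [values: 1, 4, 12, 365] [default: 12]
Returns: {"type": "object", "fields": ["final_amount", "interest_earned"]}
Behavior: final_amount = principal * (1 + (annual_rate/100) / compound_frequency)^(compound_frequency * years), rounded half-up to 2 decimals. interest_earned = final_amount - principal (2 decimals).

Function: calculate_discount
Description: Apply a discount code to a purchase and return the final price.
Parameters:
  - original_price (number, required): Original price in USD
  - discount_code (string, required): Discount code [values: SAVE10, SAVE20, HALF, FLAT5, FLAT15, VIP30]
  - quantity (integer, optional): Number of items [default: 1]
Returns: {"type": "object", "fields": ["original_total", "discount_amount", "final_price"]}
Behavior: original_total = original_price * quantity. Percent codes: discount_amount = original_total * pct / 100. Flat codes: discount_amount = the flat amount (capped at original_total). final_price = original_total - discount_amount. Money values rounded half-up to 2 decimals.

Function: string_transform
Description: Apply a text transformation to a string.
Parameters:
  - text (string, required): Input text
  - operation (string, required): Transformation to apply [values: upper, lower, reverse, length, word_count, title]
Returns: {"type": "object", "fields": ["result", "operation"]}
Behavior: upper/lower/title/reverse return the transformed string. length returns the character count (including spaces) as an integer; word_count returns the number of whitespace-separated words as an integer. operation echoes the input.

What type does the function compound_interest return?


The compound_interest spec declares Returns: {"type": "object", "fields": ["final_amount", "interest_earned"]}
Type:
object
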